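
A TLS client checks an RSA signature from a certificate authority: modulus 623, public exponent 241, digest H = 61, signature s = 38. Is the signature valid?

Squares mod 623: s^1≡38, s^2≡198, s^4≡578, s^8≡156, s^16≡39, s^32≡275, s^64≡242, s^128≡2
241 = 128 + 64 + 32 + 16 + 1, so s^241 ≡ 2·242·275·39·38 ≡ 563 (mod 623)
The recovered value 563 does not match the digest 61.

invalid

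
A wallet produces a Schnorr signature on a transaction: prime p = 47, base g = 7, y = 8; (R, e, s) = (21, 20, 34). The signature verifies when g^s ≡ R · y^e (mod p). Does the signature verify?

g^s mod p:
Squares mod 47: 7^1≡7, 7^2≡2, 7^4≡4, 7^8≡16, 7^16≡21, 7^32≡18
34 = 32 + 2, so 7^34 ≡ 18·2 ≡ 36 (mod 47)
R · y^e mod p:
Squares mod 47: 8^1≡8, 8^2≡17, 8^4≡7, 8^8≡2, 8^16≡4
20 = 16 + 4, so 8^20 ≡ 4·7 ≡ 28 (mod 47)
21·28 = 588 ≡ 24 (mod 47)
36 ≠ 24; the check fails.

does not verify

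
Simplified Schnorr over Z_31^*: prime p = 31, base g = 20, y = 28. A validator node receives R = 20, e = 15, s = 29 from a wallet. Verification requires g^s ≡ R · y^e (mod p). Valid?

no

g^s mod p:
20^2 = 400 ≡ 28
20^4 ≡ 28^2 = 784 ≡ 9
20^8 ≡ 9^2 = 81 ≡ 19
20^16 ≡ 19^2 = 361 ≡ 20
29 = 16 + 8 + 4 + 1, so 20^29 ≡ 20·19·9·20 ≡ 14 (mod 31)
R · y^e mod p:
28^2 = 784 ≡ 9
28^4 ≡ 9^2 = 81 ≡ 19
28^8 ≡ 19^2 = 361 ≡ 20
15 = 8 + 4 + 2 + 1, so 28^15 ≡ 20·19·9·28 ≡ 1 (mod 31)
20·1 = 20 ≡ 20 (mod 31)
14 ≠ 20; the check fails.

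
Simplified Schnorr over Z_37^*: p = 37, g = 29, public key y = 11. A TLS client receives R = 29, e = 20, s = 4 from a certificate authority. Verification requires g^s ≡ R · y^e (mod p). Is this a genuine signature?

forged

g^s mod p:
29^2 = 841 ≡ 27
29^4 ≡ 27^2 = 729 ≡ 26
R · y^e mod p:
11^2 = 121 ≡ 10
11^4 ≡ 10^2 = 100 ≡ 26
11^8 ≡ 26^2 = 676 ≡ 10
11^16 ≡ 10^2 = 100 ≡ 26
20 = 16 + 4, so 11^20 ≡ 26·26 ≡ 10 (mod 37)
29·10 = 290 ≡ 31 (mod 37)
26 ≠ 31; the check fails.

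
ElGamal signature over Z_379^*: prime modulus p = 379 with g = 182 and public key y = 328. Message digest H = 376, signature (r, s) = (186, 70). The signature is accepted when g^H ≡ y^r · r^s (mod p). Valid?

yes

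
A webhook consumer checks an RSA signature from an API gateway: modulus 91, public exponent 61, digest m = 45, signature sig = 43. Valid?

no

sig^2 ≡ 43^2 = 1849 ≡ 29
sig^4 ≡ 29^2 = 841 ≡ 22
sig^8 ≡ 22^2 = 484 ≡ 29
sig^16 ≡ 29^2 = 841 ≡ 22
sig^32 ≡ 22^2 = 484 ≡ 29
61 = 32 + 16 + 8 + 4 + 1, so sig^61 ≡ 29·22·29·22·43 ≡ 43 (mod 91)
43 ≠ 45, so verification fails.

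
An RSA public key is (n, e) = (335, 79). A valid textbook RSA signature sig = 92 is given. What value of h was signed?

sig^2 ≡ 92^2 = 8464 ≡ 89
sig^4 ≡ 89^2 = 7921 ≡ 216
sig^8 ≡ 216^2 = 46656 ≡ 91
sig^16 ≡ 91^2 = 8281 ≡ 241
sig^32 ≡ 241^2 = 58081 ≡ 126
sig^64 ≡ 126^2 = 15876 ≡ 131
79 = 64 + 8 + 4 + 2 + 1, so sig^79 ≡ 131·91·216·89·92 ≡ 223 (mod 335)

223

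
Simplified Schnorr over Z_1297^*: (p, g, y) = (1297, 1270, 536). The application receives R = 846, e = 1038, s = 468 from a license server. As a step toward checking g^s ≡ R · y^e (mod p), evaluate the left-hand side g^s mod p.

931

1270^2 = 1612900 ≡ 729
1270^4 ≡ 729^2 = 531441 ≡ 968
1270^8 ≡ 968^2 = 937024 ≡ 590
1270^16 ≡ 590^2 = 348100 ≡ 504
1270^32 ≡ 504^2 = 254016 ≡ 1101
1270^64 ≡ 1101^2 = 1212201 ≡ 803
1270^128 ≡ 803^2 = 644809 ≡ 200
1270^256 ≡ 200^2 = 40000 ≡ 1090
468 = 256 + 128 + 64 + 16 + 4, so 1270^468 ≡ 1090·200·803·504·968 ≡ 931 (mod 1297)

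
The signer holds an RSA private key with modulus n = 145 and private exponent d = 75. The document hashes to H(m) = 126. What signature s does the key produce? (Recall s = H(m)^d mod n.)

21

Squares mod 145: (H(m))^1≡126, (H(m))^2≡71, (H(m))^4≡111, (H(m))^8≡141, (H(m))^16≡16, (H(m))^32≡111, (H(m))^64≡141
75 = 64 + 8 + 2 + 1, so (H(m))^75 ≡ 141·141·71·126 ≡ 21 (mod 145)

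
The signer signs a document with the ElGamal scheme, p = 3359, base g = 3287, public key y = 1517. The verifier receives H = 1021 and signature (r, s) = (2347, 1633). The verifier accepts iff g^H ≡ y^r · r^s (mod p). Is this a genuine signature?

Left side g^H mod p:
Squares mod 3359: 3287^1≡3287, 3287^2≡1825, 3287^4≡1856, 3287^8≡1761, 3287^16≡764, 3287^32≡2589, 3287^64≡1716, 3287^128≡2172, 3287^256≡1548, 3287^512≡1337
1021 = 512 + 256 + 128 + 64 + 32 + 16 + 8 + 4 + 1, so 3287^1021 ≡ 1337·1548·2172·1716·2589·764·1761·1856·3287 ≡ 1295 (mod 3359)
Right side y^r · r^s mod p:
Squares mod 3359: 1517^1≡1517, 1517^2≡374, 1517^4≡2157, 1517^8≡434, 1517^16≡252, 1517^32≡3042, 1517^64≡3078, 1517^128≡1704, 1517^256≡1440, 1517^512≡1097, 1517^1024≡887, 1517^2048≡763
2347 = 2048 + 256 + 32 + 8 + 2 + 1, so 1517^2347 ≡ 763·1440·3042·434·374·1517 ≡ 2132 (mod 3359)
Squares mod 3359: 2347^1≡2347, 2347^2≡3008, 2347^4≡2277, 2347^8≡1792, 2347^16≡60, 2347^32≡241, 2347^64≡978, 2347^128≡2528, 2347^256≡1966, 2347^512≡2306, 2347^1024≡339
1633 = 1024 + 512 + 64 + 32 + 1, so 2347^1633 ≡ 339·2306·978·241·2347 ≡ 207 (mod 3359)
2132·207 = 441324 ≡ 1295 (mod 3359)
1295 ≡ 1295 (mod 3359), so the signature is genuine.

genuine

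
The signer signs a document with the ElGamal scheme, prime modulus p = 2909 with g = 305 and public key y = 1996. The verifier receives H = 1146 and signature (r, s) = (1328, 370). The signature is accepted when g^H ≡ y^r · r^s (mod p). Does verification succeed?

Left side g^H mod p:
Squares mod 2909: 305^1≡305, 305^2≡2846, 305^4≡1060, 305^8≡726, 305^16≡547, 305^32≡2491, 305^64≡184, 305^128≡1857, 305^256≡1284, 305^512≡2162, 305^1024≡2390
1146 = 1024 + 64 + 32 + 16 + 8 + 2, so 305^1146 ≡ 2390·184·2491·547·726·2846 ≡ 2146 (mod 2909)
Right side y^r · r^s mod p:
Squares mod 2909: 1996^1≡1996, 1996^2≡1595, 1996^4≡1559, 1996^8≡1466, 1996^16≡2314, 1996^32≡2036, 1996^64≡2880, 1996^128≡841, 1996^256≡394, 1996^512≡1059, 1996^1024≡1516
1328 = 1024 + 256 + 32 + 16, so 1996^1328 ≡ 1516·394·2036·2314 ≡ 1005 (mod 2909)
Squares mod 2909: 1328^1≡1328, 1328^2≡730, 1328^4≡553, 1328^8≡364, 1328^16≡1591, 1328^32≡451, 1328^64≡2680, 1328^128≡79, 1328^256≡423
370 = 256 + 64 + 32 + 16 + 2, so 1328^370 ≡ 423·2680·451·1591·730 ≡ 1872 (mod 2909)
1005·1872 = 1881360 ≡ 2146 (mod 2909)
2146 ≡ 2146 (mod 2909), so the signature is genuine.

passes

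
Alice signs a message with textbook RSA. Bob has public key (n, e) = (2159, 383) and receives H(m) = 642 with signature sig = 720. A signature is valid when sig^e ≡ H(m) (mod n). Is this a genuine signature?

forged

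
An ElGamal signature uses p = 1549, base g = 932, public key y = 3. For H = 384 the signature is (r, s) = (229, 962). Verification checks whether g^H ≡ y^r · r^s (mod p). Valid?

yes

Left side g^H mod p:
932^2 = 868624 ≡ 1184
932^4 ≡ 1184^2 = 1401856 ≡ 11
932^8 ≡ 11^2 = 121
932^16 ≡ 121^2 = 14641 ≡ 700
932^32 ≡ 700^2 = 490000 ≡ 516
932^64 ≡ 516^2 = 266256 ≡ 1377
932^128 ≡ 1377^2 = 1896129 ≡ 153
932^256 ≡ 153^2 = 23409 ≡ 174
384 = 256 + 128, so 932^384 ≡ 174·153 ≡ 289 (mod 1549)
Right side y^r · r^s mod p:
3^2 = 9
3^4 ≡ 9^2 = 81
3^8 ≡ 81^2 = 6561 ≡ 365
3^16 ≡ 365^2 = 133225 ≡ 11
3^32 ≡ 11^2 = 121
3^64 ≡ 121^2 = 14641 ≡ 700
3^128 ≡ 700^2 = 490000 ≡ 516
229 = 128 + 64 + 32 + 4 + 1, so 3^229 ≡ 516·700·121·81·3 ≡ 1370 (mod 1549)
229^2 = 52441 ≡ 1324
229^4 ≡ 1324^2 = 1752976 ≡ 1057
229^8 ≡ 1057^2 = 1117249 ≡ 420
229^16 ≡ 420^2 = 176400 ≡ 1363
229^32 ≡ 1363^2 = 1857769 ≡ 518
229^64 ≡ 518^2 = 268324 ≡ 347
229^128 ≡ 347^2 = 120409 ≡ 1136
229^256 ≡ 1136^2 = 1290496 ≡ 179
229^512 ≡ 179^2 = 32041 ≡ 1061
962 = 512 + 256 + 128 + 64 + 2, so 229^962 ≡ 1061·179·1136·347·1324 ≡ 33 (mod 1549)
1370·33 = 45210 ≡ 289 (mod 1549)
289 ≡ 289 (mod 1549), so the signature is genuine.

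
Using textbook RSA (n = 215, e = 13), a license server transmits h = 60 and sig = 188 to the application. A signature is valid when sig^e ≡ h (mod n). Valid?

no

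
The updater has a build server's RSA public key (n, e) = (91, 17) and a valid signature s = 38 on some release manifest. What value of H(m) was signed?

s^2 ≡ 38^2 = 1444 ≡ 79
s^4 ≡ 79^2 = 6241 ≡ 53
s^8 ≡ 53^2 = 2809 ≡ 79
s^16 ≡ 79^2 = 6241 ≡ 53
17 = 16 + 1, so s^17 ≡ 53·38 ≡ 12 (mod 91)

12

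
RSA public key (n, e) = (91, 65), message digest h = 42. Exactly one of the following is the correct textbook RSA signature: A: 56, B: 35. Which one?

B

Candidate A: 56^2 = 3136 ≡ 42; 56^4 ≡ 42^2 = 1764 ≡ 35; 56^8 ≡ 35^2 = 1225 ≡ 42; 56^16 ≡ 42^2 = 1764 ≡ 35; 56^32 ≡ 35^2 = 1225 ≡ 42; 56^64 ≡ 42^2 = 1764 ≡ 35; 65 = 64 + 1, so 56^65 ≡ 35·56 ≡ 49 (mod 91)
Candidate B: 35^2 = 1225 ≡ 42; 35^4 ≡ 42^2 = 1764 ≡ 35; 35^8 ≡ 35^2 = 1225 ≡ 42; 35^16 ≡ 42^2 = 1764 ≡ 35; 35^32 ≡ 35^2 = 1225 ≡ 42; 35^64 ≡ 42^2 = 1764 ≡ 35; 65 = 64 + 1, so 35^65 ≡ 35·35 ≡ 42 (mod 91)
  → matches h = 42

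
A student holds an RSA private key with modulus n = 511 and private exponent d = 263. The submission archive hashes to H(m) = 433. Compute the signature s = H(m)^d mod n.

104

Squares mod 511: (H(m))^1≡433, (H(m))^2≡463, (H(m))^4≡260, (H(m))^8≡148, (H(m))^16≡442, (H(m))^32≡162, (H(m))^64≡183, (H(m))^128≡274, (H(m))^256≡470
263 = 256 + 4 + 2 + 1, so (H(m))^263 ≡ 470·260·463·433 ≡ 104 (mod 511)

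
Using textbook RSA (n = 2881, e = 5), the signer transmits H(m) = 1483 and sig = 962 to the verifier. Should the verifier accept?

accept

sig^2 ≡ 962^2 = 925444 ≡ 643
sig^4 ≡ 643^2 = 413449 ≡ 1466
5 = 4 + 1, so sig^5 ≡ 1466·962 ≡ 1483 (mod 2881)
sig^5 mod 2881 = 1483 matches H(m).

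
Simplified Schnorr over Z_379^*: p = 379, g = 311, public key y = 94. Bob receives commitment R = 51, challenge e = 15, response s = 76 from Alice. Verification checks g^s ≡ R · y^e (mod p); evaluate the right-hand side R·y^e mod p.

246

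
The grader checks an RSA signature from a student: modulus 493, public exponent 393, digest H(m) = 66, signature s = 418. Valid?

no

Squares mod 493: s^1≡418, s^2≡202, s^4≡378, s^8≡407, s^16≡1, s^32≡1, s^64≡1, s^128≡1, s^256≡1
393 = 256 + 128 + 8 + 1, so s^393 ≡ 1·1·407·418 ≡ 41 (mod 493)
41 ≠ 66, so verification fails.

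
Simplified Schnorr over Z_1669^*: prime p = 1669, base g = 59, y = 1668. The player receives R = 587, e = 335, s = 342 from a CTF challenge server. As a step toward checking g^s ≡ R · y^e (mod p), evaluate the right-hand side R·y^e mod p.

1082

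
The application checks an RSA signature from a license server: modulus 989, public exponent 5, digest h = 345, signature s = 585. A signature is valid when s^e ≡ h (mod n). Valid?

no

Squares mod 989: s^1≡585, s^2≡31, s^4≡961
5 = 4 + 1, so s^5 ≡ 961·585 ≡ 433 (mod 989)
s^5 mod 989 = 433, but h = 345.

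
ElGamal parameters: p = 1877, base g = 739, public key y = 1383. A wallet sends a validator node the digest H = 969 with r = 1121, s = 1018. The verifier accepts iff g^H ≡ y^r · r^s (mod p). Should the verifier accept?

accept

Left side g^H mod p:
739^2 = 546121 ≡ 1791
739^4 ≡ 1791^2 = 3207681 ≡ 1765
739^8 ≡ 1765^2 = 3115225 ≡ 1282
739^16 ≡ 1282^2 = 1643524 ≡ 1149
739^32 ≡ 1149^2 = 1320201 ≡ 670
739^64 ≡ 670^2 = 448900 ≡ 297
739^128 ≡ 297^2 = 88209 ≡ 1867
739^256 ≡ 1867^2 = 3485689 ≡ 100
739^512 ≡ 100^2 = 10000 ≡ 615
969 = 512 + 256 + 128 + 64 + 8 + 1, so 739^969 ≡ 615·100·1867·297·1282·739 ≡ 1043 (mod 1877)
Right side y^r · r^s mod p:
1383^2 = 1912689 ≡ 26
1383^4 ≡ 26^2 = 676
1383^8 ≡ 676^2 = 456976 ≡ 865
1383^16 ≡ 865^2 = 748225 ≡ 1179
1383^32 ≡ 1179^2 = 1390041 ≡ 1061
1383^64 ≡ 1061^2 = 1125721 ≡ 1398
1383^128 ≡ 1398^2 = 1954404 ≡ 447
1383^256 ≡ 447^2 = 199809 ≡ 847
1383^512 ≡ 847^2 = 717409 ≡ 395
1383^1024 ≡ 395^2 = 156025 ≡ 234
1121 = 1024 + 64 + 32 + 1, so 1383^1121 ≡ 234·1398·1061·1383 ≡ 1299 (mod 1877)
1121^2 = 1256641 ≡ 928
1121^4 ≡ 928^2 = 861184 ≡ 1518
1121^8 ≡ 1518^2 = 2304324 ≡ 1245
1121^16 ≡ 1245^2 = 1550025 ≡ 1500
1121^32 ≡ 1500^2 = 2250000 ≡ 1354
1121^64 ≡ 1354^2 = 1833316 ≡ 1364
1121^128 ≡ 1364^2 = 1860496 ≡ 389
1121^256 ≡ 389^2 = 151321 ≡ 1161
1121^512 ≡ 1161^2 = 1347921 ≡ 235
1018 = 512 + 256 + 128 + 64 + 32 + 16 + 8 + 2, so 1121^1018 ≡ 235·1161·389·1364·1354·1500·1245·928 ≡ 1807 (mod 1877)
1299·1807 = 2347293 ≡ 1043 (mod 1877)
1043 ≡ 1043 (mod 1877), so the signature is genuine.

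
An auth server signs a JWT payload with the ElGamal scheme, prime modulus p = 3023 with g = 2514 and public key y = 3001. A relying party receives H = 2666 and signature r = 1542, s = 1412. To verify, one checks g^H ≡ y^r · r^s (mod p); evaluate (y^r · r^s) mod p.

3001^2 = 9006001 ≡ 484
3001^4 ≡ 484^2 = 234256 ≡ 1485
3001^8 ≡ 1485^2 = 2205225 ≡ 1458
3001^16 ≡ 1458^2 = 2125764 ≡ 595
3001^32 ≡ 595^2 = 354025 ≡ 334
3001^64 ≡ 334^2 = 111556 ≡ 2728
3001^128 ≡ 2728^2 = 7441984 ≡ 2381
3001^256 ≡ 2381^2 = 5669161 ≡ 1036
3001^512 ≡ 1036^2 = 1073296 ≡ 131
3001^1024 ≡ 131^2 = 17161 ≡ 2046
1542 = 1024 + 512 + 4 + 2, so 3001^1542 ≡ 2046·131·1485·484 ≡ 2733 (mod 3023)
1542^2 = 2377764 ≡ 1686
1542^4 ≡ 1686^2 = 2842596 ≡ 976
1542^8 ≡ 976^2 = 952576 ≡ 331
1542^16 ≡ 331^2 = 109561 ≡ 733
1542^32 ≡ 733^2 = 537289 ≡ 2218
1542^64 ≡ 2218^2 = 4919524 ≡ 1103
1542^128 ≡ 1103^2 = 1216609 ≡ 1363
1542^256 ≡ 1363^2 = 1857769 ≡ 1647
1542^512 ≡ 1647^2 = 2712609 ≡ 978
1542^1024 ≡ 978^2 = 956484 ≡ 1216
1412 = 1024 + 256 + 128 + 4, so 1542^1412 ≡ 1216·1647·1363·976 ≡ 2436 (mod 3023)
y^r · r^s ≡ 2733·2436 = 6657588 ≡ 942 (mod 3023)

942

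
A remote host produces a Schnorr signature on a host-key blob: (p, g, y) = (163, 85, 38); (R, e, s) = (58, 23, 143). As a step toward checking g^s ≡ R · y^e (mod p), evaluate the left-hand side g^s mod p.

140

85^2 = 7225 ≡ 53
85^4 ≡ 53^2 = 2809 ≡ 38
85^8 ≡ 38^2 = 1444 ≡ 140
85^16 ≡ 140^2 = 19600 ≡ 40
85^32 ≡ 40^2 = 1600 ≡ 133
85^64 ≡ 133^2 = 17689 ≡ 85
85^128 ≡ 85^2 = 7225 ≡ 53
143 = 128 + 8 + 4 + 2 + 1, so 85^143 ≡ 53·140·38·53·85 ≡ 140 (mod 163)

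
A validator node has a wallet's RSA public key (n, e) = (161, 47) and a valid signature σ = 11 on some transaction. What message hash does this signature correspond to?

135

Squares mod 161: σ^1≡11, σ^2≡121, σ^4≡151, σ^8≡100, σ^16≡18, σ^32≡2
47 = 32 + 8 + 4 + 2 + 1, so σ^47 ≡ 2·100·151·121·11 ≡ 135 (mod 161)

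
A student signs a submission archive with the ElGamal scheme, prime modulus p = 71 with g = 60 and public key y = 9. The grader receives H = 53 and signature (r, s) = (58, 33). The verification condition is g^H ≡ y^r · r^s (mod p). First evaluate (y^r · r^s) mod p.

9^58 mod 71 = 2
58^33 mod 71 = 50
y^r · r^s ≡ 2·50 = 100 ≡ 29 (mod 71)

29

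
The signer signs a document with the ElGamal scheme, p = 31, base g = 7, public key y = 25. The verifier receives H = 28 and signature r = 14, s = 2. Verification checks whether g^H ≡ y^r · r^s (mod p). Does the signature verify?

verifies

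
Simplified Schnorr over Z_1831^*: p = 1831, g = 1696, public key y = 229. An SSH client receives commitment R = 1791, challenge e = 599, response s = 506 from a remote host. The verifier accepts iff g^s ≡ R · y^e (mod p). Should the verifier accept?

reject

g^s mod p:
1696^506 mod 1831 = 221
R · y^e mod p:
229^599 mod 1831 = 1333
1791·1333 = 2387403 ≡ 1610 (mod 1831)
221 ≠ 1610; the check fails.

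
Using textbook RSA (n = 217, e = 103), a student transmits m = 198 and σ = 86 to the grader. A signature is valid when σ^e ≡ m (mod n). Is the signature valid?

valid

σ^2 ≡ 86^2 = 7396 ≡ 18
σ^4 ≡ 18^2 = 324 ≡ 107
σ^8 ≡ 107^2 = 11449 ≡ 165
σ^16 ≡ 165^2 = 27225 ≡ 100
σ^32 ≡ 100^2 = 10000 ≡ 18
σ^64 ≡ 18^2 = 324 ≡ 107
103 = 64 + 32 + 4 + 2 + 1, so σ^103 ≡ 107·18·107·18·86 ≡ 198 (mod 217)
Since 198 equals the digest 198, verification succeeds.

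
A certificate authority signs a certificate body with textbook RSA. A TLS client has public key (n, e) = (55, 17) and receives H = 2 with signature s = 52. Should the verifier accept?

Squares mod 55: s^1≡52, s^2≡9, s^4≡26, s^8≡16, s^16≡36
17 = 16 + 1, so s^17 ≡ 36·52 ≡ 2 (mod 55)
2 = H, so the signature checks out.

accept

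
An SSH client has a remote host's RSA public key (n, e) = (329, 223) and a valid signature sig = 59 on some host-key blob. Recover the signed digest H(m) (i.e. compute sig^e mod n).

122

sig^2 ≡ 59^2 = 3481 ≡ 191
sig^4 ≡ 191^2 = 36481 ≡ 291
sig^8 ≡ 291^2 = 84681 ≡ 128
sig^16 ≡ 128^2 = 16384 ≡ 263
sig^32 ≡ 263^2 = 69169 ≡ 79
sig^64 ≡ 79^2 = 6241 ≡ 319
sig^128 ≡ 319^2 = 101761 ≡ 100
223 = 128 + 64 + 16 + 8 + 4 + 2 + 1, so sig^223 ≡ 100·319·263·128·291·191·59 ≡ 122 (mod 329)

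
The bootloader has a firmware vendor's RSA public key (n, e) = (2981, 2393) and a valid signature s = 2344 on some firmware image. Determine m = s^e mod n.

1013

s^2 ≡ 2344^2 = 5494336 ≡ 353
s^4 ≡ 353^2 = 124609 ≡ 2388
s^8 ≡ 2388^2 = 5702544 ≡ 2872
s^16 ≡ 2872^2 = 8248384 ≡ 2938
s^32 ≡ 2938^2 = 8631844 ≡ 1849
s^64 ≡ 1849^2 = 3418801 ≡ 2575
s^128 ≡ 2575^2 = 6630625 ≡ 881
s^256 ≡ 881^2 = 776161 ≡ 1101
s^512 ≡ 1101^2 = 1212201 ≡ 1915
s^1024 ≡ 1915^2 = 3667225 ≡ 595
s^2048 ≡ 595^2 = 354025 ≡ 2267
2393 = 2048 + 256 + 64 + 16 + 8 + 1, so s^2393 ≡ 2267·1101·2575·2938·2872·2344 ≡ 1013 (mod 2981)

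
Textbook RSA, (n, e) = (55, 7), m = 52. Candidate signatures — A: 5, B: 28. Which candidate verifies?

B

Candidate A: 5^2 = 25; 5^4 ≡ 25^2 = 625 ≡ 20; 7 = 4 + 2 + 1, so 5^7 ≡ 20·25·5 ≡ 25 (mod 55)
Candidate B: 28^2 = 784 ≡ 14; 28^4 ≡ 14^2 = 196 ≡ 31; 7 = 4 + 2 + 1, so 28^7 ≡ 31·14·28 ≡ 52 (mod 55)
  → matches m = 52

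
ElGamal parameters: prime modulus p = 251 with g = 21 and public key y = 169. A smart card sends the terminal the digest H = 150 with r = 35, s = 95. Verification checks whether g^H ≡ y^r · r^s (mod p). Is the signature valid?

invalid

Left side g^H mod p:
21^2 = 441 ≡ 190
21^4 ≡ 190^2 = 36100 ≡ 207
21^8 ≡ 207^2 = 42849 ≡ 179
21^16 ≡ 179^2 = 32041 ≡ 164
21^32 ≡ 164^2 = 26896 ≡ 39
21^64 ≡ 39^2 = 1521 ≡ 15
21^128 ≡ 15^2 = 225
150 = 128 + 16 + 4 + 2, so 21^150 ≡ 225·164·207·190 ≡ 20 (mod 251)
Right side y^r · r^s mod p:
169^2 = 28561 ≡ 198
169^4 ≡ 198^2 = 39204 ≡ 48
169^8 ≡ 48^2 = 2304 ≡ 45
169^16 ≡ 45^2 = 2025 ≡ 17
169^32 ≡ 17^2 = 289 ≡ 38
35 = 32 + 2 + 1, so 169^35 ≡ 38·198·169 ≡ 241 (mod 251)
35^2 = 1225 ≡ 221
35^4 ≡ 221^2 = 48841 ≡ 147
35^8 ≡ 147^2 = 21609 ≡ 23
35^16 ≡ 23^2 = 529 ≡ 27
35^32 ≡ 27^2 = 729 ≡ 227
35^64 ≡ 227^2 = 51529 ≡ 74
95 = 64 + 16 + 8 + 4 + 2 + 1, so 35^95 ≡ 74·27·23·147·221·35 ≡ 64 (mod 251)
241·64 = 15424 ≡ 113 (mod 251)
20 ≠ 113, so verification fails.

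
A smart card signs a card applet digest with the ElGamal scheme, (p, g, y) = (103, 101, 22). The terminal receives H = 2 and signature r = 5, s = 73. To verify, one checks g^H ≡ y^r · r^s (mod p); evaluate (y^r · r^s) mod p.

4

22^2 = 484 ≡ 72
22^4 ≡ 72^2 = 5184 ≡ 34
5 = 4 + 1, so 22^5 ≡ 34·22 ≡ 27 (mod 103)
5^2 = 25
5^4 ≡ 25^2 = 625 ≡ 7
5^8 ≡ 7^2 = 49
5^16 ≡ 49^2 = 2401 ≡ 32
5^32 ≡ 32^2 = 1024 ≡ 97
5^64 ≡ 97^2 = 9409 ≡ 36
73 = 64 + 8 + 1, so 5^73 ≡ 36·49·5 ≡ 65 (mod 103)
y^r · r^s ≡ 27·65 = 1755 ≡ 4 (mod 103)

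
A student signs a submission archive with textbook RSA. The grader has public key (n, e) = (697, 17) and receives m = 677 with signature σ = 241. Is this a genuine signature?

σ^2 ≡ 241^2 = 58081 ≡ 230
σ^4 ≡ 230^2 = 52900 ≡ 625
σ^8 ≡ 625^2 = 390625 ≡ 305
σ^16 ≡ 305^2 = 93025 ≡ 324
17 = 16 + 1, so σ^17 ≡ 324·241 ≡ 20 (mod 697)
σ^17 mod 697 = 20, but m = 677.

forged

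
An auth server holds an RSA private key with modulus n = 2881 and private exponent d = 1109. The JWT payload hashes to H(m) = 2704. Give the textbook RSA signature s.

Squares mod 2881: (H(m))^1≡2704, (H(m))^2≡2519, (H(m))^4≡1399, (H(m))^8≡1002, (H(m))^16≡1416, (H(m))^32≡2761, (H(m))^64≡2876, (H(m))^128≡25, (H(m))^256≡625, (H(m))^512≡1690, (H(m))^1024≡1029
1109 = 1024 + 64 + 16 + 4 + 1, so (H(m))^1109 ≡ 1029·2876·1416·1399·2704 ≡ 531 (mod 2881)

531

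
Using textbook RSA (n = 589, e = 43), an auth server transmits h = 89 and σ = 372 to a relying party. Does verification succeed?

fails

Squares mod 589: σ^1≡372, σ^2≡558, σ^4≡372, σ^8≡558, σ^16≡372, σ^32≡558
43 = 32 + 8 + 2 + 1, so σ^43 ≡ 558·558·558·372 ≡ 372 (mod 589)
The recovered value 372 does not match the digest 89.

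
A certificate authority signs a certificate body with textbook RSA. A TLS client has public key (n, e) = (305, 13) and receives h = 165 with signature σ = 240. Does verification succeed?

fails

σ^2 ≡ 240^2 = 57600 ≡ 260
σ^4 ≡ 260^2 = 67600 ≡ 195
σ^8 ≡ 195^2 = 38025 ≡ 205
13 = 8 + 4 + 1, so σ^13 ≡ 205·195·240 ≡ 225 (mod 305)
σ^13 mod 305 = 225, but h = 165.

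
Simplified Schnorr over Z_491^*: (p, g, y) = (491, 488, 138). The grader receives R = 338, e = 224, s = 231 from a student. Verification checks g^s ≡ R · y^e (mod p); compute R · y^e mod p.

338

138^2 = 19044 ≡ 386
138^4 ≡ 386^2 = 148996 ≡ 223
138^8 ≡ 223^2 = 49729 ≡ 138
138^16 ≡ 138^2 = 19044 ≡ 386
138^32 ≡ 386^2 = 148996 ≡ 223
138^64 ≡ 223^2 = 49729 ≡ 138
138^128 ≡ 138^2 = 19044 ≡ 386
224 = 128 + 64 + 32, so 138^224 ≡ 386·138·223 ≡ 1 (mod 491)
R · y^e ≡ 338·1 = 338 ≡ 338 (mod 491)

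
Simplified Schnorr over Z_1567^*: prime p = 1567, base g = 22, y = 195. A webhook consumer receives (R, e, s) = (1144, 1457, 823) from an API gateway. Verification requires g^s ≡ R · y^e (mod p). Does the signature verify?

verifies

g^s mod p:
Squares mod 1567: 22^1≡22, 22^2≡484, 22^4≡773, 22^8≡502, 22^16≡1284, 22^32≡172, 22^64≡1378, 22^128≡1247, 22^256≡545, 22^512≡862
823 = 512 + 256 + 32 + 16 + 4 + 2 + 1, so 22^823 ≡ 862·545·172·1284·773·484·22 ≡ 1408 (mod 1567)
R · y^e mod p:
Squares mod 1567: 195^1≡195, 195^2≡417, 195^4≡1519, 195^8≡737, 195^16≡987, 195^32≡1062, 195^64≡1171, 195^128≡116, 195^256≡920, 195^512≡220, 195^1024≡1390
1457 = 1024 + 256 + 128 + 32 + 16 + 1, so 195^1457 ≡ 1390·920·116·1062·987·195 ≡ 845 (mod 1567)
1144·845 = 966680 ≡ 1408 (mod 1567)
1408 ≡ 1408 (mod 1567); signature holds.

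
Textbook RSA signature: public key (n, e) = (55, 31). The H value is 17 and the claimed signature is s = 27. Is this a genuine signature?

s^2 ≡ 27^2 = 729 ≡ 14
s^4 ≡ 14^2 = 196 ≡ 31
s^8 ≡ 31^2 = 961 ≡ 26
s^16 ≡ 26^2 = 676 ≡ 16
31 = 16 + 8 + 4 + 2 + 1, so s^31 ≡ 16·26·31·14·27 ≡ 38 (mod 55)
The recovered value 38 does not match the digest 17.

forged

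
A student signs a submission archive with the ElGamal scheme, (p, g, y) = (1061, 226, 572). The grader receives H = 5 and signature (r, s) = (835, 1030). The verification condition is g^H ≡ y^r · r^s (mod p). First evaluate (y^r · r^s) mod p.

739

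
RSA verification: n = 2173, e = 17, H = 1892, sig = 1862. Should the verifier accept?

sig^2 ≡ 1862^2 = 3467044 ≡ 1109
sig^4 ≡ 1109^2 = 1229881 ≡ 2136
sig^8 ≡ 2136^2 = 4562496 ≡ 1369
sig^16 ≡ 1369^2 = 1874161 ≡ 1035
17 = 16 + 1, so sig^17 ≡ 1035·1862 ≡ 1892 (mod 2173)
sig^17 mod 2173 = 1892 matches H.

accept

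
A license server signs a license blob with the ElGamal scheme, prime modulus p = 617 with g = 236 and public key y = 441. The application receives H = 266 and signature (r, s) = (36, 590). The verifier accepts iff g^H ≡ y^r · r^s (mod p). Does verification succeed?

passes

Left side g^H mod p:
236^2 = 55696 ≡ 166
236^4 ≡ 166^2 = 27556 ≡ 408
236^8 ≡ 408^2 = 166464 ≡ 491
236^16 ≡ 491^2 = 241081 ≡ 451
236^32 ≡ 451^2 = 203401 ≡ 408
236^64 ≡ 408^2 = 166464 ≡ 491
236^128 ≡ 491^2 = 241081 ≡ 451
236^256 ≡ 451^2 = 203401 ≡ 408
266 = 256 + 8 + 2, so 236^266 ≡ 408·491·166 ≡ 616 (mod 617)
Right side y^r · r^s mod p:
441^2 = 194481 ≡ 126
441^4 ≡ 126^2 = 15876 ≡ 451
441^8 ≡ 451^2 = 203401 ≡ 408
441^16 ≡ 408^2 = 166464 ≡ 491
441^32 ≡ 491^2 = 241081 ≡ 451
36 = 32 + 4, so 441^36 ≡ 451·451 ≡ 408 (mod 617)
36^2 = 1296 ≡ 62
36^4 ≡ 62^2 = 3844 ≡ 142
36^8 ≡ 142^2 = 20164 ≡ 420
36^16 ≡ 420^2 = 176400 ≡ 555
36^32 ≡ 555^2 = 308025 ≡ 142
36^64 ≡ 142^2 = 20164 ≡ 420
36^128 ≡ 420^2 = 176400 ≡ 555
36^256 ≡ 555^2 = 308025 ≡ 142
36^512 ≡ 142^2 = 20164 ≡ 420
590 = 512 + 64 + 8 + 4 + 2, so 36^590 ≡ 420·420·420·142·62 ≡ 62 (mod 617)
408·62 = 25296 ≡ 616 (mod 617)
616 ≡ 616 (mod 617), so the signature is genuine.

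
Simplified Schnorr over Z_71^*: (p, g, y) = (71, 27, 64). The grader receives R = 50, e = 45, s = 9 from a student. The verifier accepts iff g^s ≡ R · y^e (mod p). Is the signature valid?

g^s mod p:
27^9 mod 71 = 49
R · y^e mod p:
64^45 mod 71 = 45
50·45 = 2250 ≡ 49 (mod 71)
49 ≡ 49 (mod 71); signature holds.

valid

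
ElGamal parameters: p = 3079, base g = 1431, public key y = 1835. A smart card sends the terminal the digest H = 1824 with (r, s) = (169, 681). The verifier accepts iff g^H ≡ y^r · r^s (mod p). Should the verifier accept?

Left side g^H mod p:
1431^2 = 2047761 ≡ 226
1431^4 ≡ 226^2 = 51076 ≡ 1812
1431^8 ≡ 1812^2 = 3283344 ≡ 1130
1431^16 ≡ 1130^2 = 1276900 ≡ 2194
1431^32 ≡ 2194^2 = 4813636 ≡ 1159
1431^64 ≡ 1159^2 = 1343281 ≡ 837
1431^128 ≡ 837^2 = 700569 ≡ 1636
1431^256 ≡ 1636^2 = 2676496 ≡ 845
1431^512 ≡ 845^2 = 714025 ≡ 2776
1431^1024 ≡ 2776^2 = 7706176 ≡ 2518
1824 = 1024 + 512 + 256 + 32, so 1431^1824 ≡ 2518·2776·845·1159 ≡ 862 (mod 3079)
Right side y^r · r^s mod p:
1835^2 = 3367225 ≡ 1878
1835^4 ≡ 1878^2 = 3526884 ≡ 1429
1835^8 ≡ 1429^2 = 2042041 ≡ 664
1835^16 ≡ 664^2 = 440896 ≡ 599
1835^32 ≡ 599^2 = 358801 ≡ 1637
1835^64 ≡ 1637^2 = 2679769 ≡ 1039
1835^128 ≡ 1039^2 = 1079521 ≡ 1871
169 = 128 + 32 + 8 + 1, so 1835^169 ≡ 1871·1637·664·1835 ≡ 805 (mod 3079)
169^2 = 28561 ≡ 850
169^4 ≡ 850^2 = 722500 ≡ 2014
169^8 ≡ 2014^2 = 4056196 ≡ 1153
169^16 ≡ 1153^2 = 1329409 ≡ 2360
169^32 ≡ 2360^2 = 5569600 ≡ 2768
169^64 ≡ 2768^2 = 7661824 ≡ 1272
169^128 ≡ 1272^2 = 1617984 ≡ 1509
169^256 ≡ 1509^2 = 2277081 ≡ 1700
169^512 ≡ 1700^2 = 2890000 ≡ 1898
681 = 512 + 128 + 32 + 8 + 1, so 169^681 ≡ 1898·1509·2768·1153·169 ≡ 2361 (mod 3079)
805·2361 = 1900605 ≡ 862 (mod 3079)
862 ≡ 862 (mod 3079), so the signature is genuine.

accept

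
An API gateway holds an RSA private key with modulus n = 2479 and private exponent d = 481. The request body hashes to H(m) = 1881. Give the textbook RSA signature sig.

Squares mod 2479: (H(m))^1≡1881, (H(m))^2≡628, (H(m))^4≡223, (H(m))^8≡149, (H(m))^16≡2369, (H(m))^32≡2184, (H(m))^64≡260, (H(m))^128≡667, (H(m))^256≡1148
481 = 256 + 128 + 64 + 32 + 1, so (H(m))^481 ≡ 1148·667·260·2184·1881 ≡ 253 (mod 2479)

253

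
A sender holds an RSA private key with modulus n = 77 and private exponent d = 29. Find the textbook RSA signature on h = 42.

49

h^2 ≡ 42^2 = 1764 ≡ 70
h^4 ≡ 70^2 = 4900 ≡ 49
h^8 ≡ 49^2 = 2401 ≡ 14
h^16 ≡ 14^2 = 196 ≡ 42
29 = 16 + 8 + 4 + 1, so h^29 ≡ 42·14·49·42 ≡ 49 (mod 77)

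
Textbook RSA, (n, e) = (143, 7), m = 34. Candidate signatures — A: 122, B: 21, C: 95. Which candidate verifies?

A

Candidate A: Squares mod 143: 122^1≡122, 122^2≡12, 122^4≡1; 7 = 4 + 2 + 1, so 122^7 ≡ 1·12·122 ≡ 34 (mod 143)
  → matches m = 34
Candidate B: Squares mod 143: 21^1≡21, 21^2≡12, 21^4≡1; 7 = 4 + 2 + 1, so 21^7 ≡ 1·12·21 ≡ 109 (mod 143)
Candidate C: Squares mod 143: 95^1≡95, 95^2≡16, 95^4≡113; 7 = 4 + 2 + 1, so 95^7 ≡ 113·16·95 ≡ 17 (mod 143)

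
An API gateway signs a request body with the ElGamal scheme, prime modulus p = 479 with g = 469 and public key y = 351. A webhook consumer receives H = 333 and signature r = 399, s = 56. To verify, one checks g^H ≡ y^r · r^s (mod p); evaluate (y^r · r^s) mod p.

130

351^2 = 123201 ≡ 98
351^4 ≡ 98^2 = 9604 ≡ 24
351^8 ≡ 24^2 = 576 ≡ 97
351^16 ≡ 97^2 = 9409 ≡ 308
351^32 ≡ 308^2 = 94864 ≡ 22
351^64 ≡ 22^2 = 484 ≡ 5
351^128 ≡ 5^2 = 25
351^256 ≡ 25^2 = 625 ≡ 146
399 = 256 + 128 + 8 + 4 + 2 + 1, so 351^399 ≡ 146·25·97·24·98·351 ≡ 408 (mod 479)
399^2 = 159201 ≡ 173
399^4 ≡ 173^2 = 29929 ≡ 231
399^8 ≡ 231^2 = 53361 ≡ 192
399^16 ≡ 192^2 = 36864 ≡ 460
399^32 ≡ 460^2 = 211600 ≡ 361
56 = 32 + 16 + 8, so 399^56 ≡ 361·460·192 ≡ 322 (mod 479)
y^r · r^s ≡ 408·322 = 131376 ≡ 130 (mod 479)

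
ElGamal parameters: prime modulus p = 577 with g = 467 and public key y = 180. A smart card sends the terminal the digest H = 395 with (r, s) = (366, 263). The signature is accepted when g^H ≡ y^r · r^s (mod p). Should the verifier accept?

Left side g^H mod p:
467^2 = 218089 ≡ 560
467^4 ≡ 560^2 = 313600 ≡ 289
467^8 ≡ 289^2 = 83521 ≡ 433
467^16 ≡ 433^2 = 187489 ≡ 541
467^32 ≡ 541^2 = 292681 ≡ 142
467^64 ≡ 142^2 = 20164 ≡ 546
467^128 ≡ 546^2 = 298116 ≡ 384
467^256 ≡ 384^2 = 147456 ≡ 321
395 = 256 + 128 + 8 + 2 + 1, so 467^395 ≡ 321·384·433·560·467 ≡ 353 (mod 577)
Right side y^r · r^s mod p:
180^2 = 32400 ≡ 88
180^4 ≡ 88^2 = 7744 ≡ 243
180^8 ≡ 243^2 = 59049 ≡ 195
180^16 ≡ 195^2 = 38025 ≡ 520
180^32 ≡ 520^2 = 270400 ≡ 364
180^64 ≡ 364^2 = 132496 ≡ 363
180^128 ≡ 363^2 = 131769 ≡ 213
180^256 ≡ 213^2 = 45369 ≡ 363
366 = 256 + 64 + 32 + 8 + 4 + 2, so 180^366 ≡ 363·363·364·195·243·88 ≡ 163 (mod 577)
366^2 = 133956 ≡ 92
366^4 ≡ 92^2 = 8464 ≡ 386
366^8 ≡ 386^2 = 148996 ≡ 130
366^16 ≡ 130^2 = 16900 ≡ 167
366^32 ≡ 167^2 = 27889 ≡ 193
366^64 ≡ 193^2 = 37249 ≡ 321
366^128 ≡ 321^2 = 103041 ≡ 335
366^256 ≡ 335^2 = 112225 ≡ 287
263 = 256 + 4 + 2 + 1, so 366^263 ≡ 287·386·92·366 ≡ 165 (mod 577)
163·165 = 26895 ≡ 353 (mod 577)
353 ≡ 353 (mod 577), so the signature is genuine.

accept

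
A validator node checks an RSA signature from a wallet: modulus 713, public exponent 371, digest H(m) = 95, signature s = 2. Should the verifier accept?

accept

s^2 ≡ 2^2 = 4
s^4 ≡ 4^2 = 16
s^8 ≡ 16^2 = 256
s^16 ≡ 256^2 = 65536 ≡ 653
s^32 ≡ 653^2 = 426409 ≡ 35
s^64 ≡ 35^2 = 1225 ≡ 512
s^128 ≡ 512^2 = 262144 ≡ 473
s^256 ≡ 473^2 = 223729 ≡ 560
371 = 256 + 64 + 32 + 16 + 2 + 1, so s^371 ≡ 560·512·35·653·4·2 ≡ 95 (mod 713)
Since 95 equals the digest 95, verification succeeds.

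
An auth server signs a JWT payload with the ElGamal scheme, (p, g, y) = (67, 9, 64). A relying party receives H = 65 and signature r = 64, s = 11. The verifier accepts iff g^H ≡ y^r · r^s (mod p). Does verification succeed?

passes

Left side g^H mod p:
9^2 = 81 ≡ 14
9^4 ≡ 14^2 = 196 ≡ 62
9^8 ≡ 62^2 = 3844 ≡ 25
9^16 ≡ 25^2 = 625 ≡ 22
9^32 ≡ 22^2 = 484 ≡ 15
9^64 ≡ 15^2 = 225 ≡ 24
65 = 64 + 1, so 9^65 ≡ 24·9 ≡ 15 (mod 67)
Right side y^r · r^s mod p:
64^2 = 4096 ≡ 9
64^4 ≡ 9^2 = 81 ≡ 14
64^8 ≡ 14^2 = 196 ≡ 62
64^16 ≡ 62^2 = 3844 ≡ 25
64^32 ≡ 25^2 = 625 ≡ 22
64^64 ≡ 22^2 = 484 ≡ 15
64^2 = 4096 ≡ 9
64^4 ≡ 9^2 = 81 ≡ 14
64^8 ≡ 14^2 = 196 ≡ 62
11 = 8 + 2 + 1, so 64^11 ≡ 62·9·64 ≡ 1 (mod 67)
15·1 = 15 ≡ 15 (mod 67)
15 ≡ 15 (mod 67), so the signature is genuine.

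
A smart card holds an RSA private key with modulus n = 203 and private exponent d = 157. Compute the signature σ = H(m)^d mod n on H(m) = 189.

Squares mod 203: (H(m))^1≡189, (H(m))^2≡196, (H(m))^4≡49, (H(m))^8≡168, (H(m))^16≡7, (H(m))^32≡49, (H(m))^64≡168, (H(m))^128≡7
157 = 128 + 16 + 8 + 4 + 1, so (H(m))^157 ≡ 7·7·168·49·189 ≡ 105 (mod 203)

105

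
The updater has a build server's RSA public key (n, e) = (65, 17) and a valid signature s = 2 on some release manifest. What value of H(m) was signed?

s^2 ≡ 2^2 = 4
s^4 ≡ 4^2 = 16
s^8 ≡ 16^2 = 256 ≡ 61
s^16 ≡ 61^2 = 3721 ≡ 16
17 = 16 + 1, so s^17 ≡ 16·2 ≡ 32 (mod 65)

32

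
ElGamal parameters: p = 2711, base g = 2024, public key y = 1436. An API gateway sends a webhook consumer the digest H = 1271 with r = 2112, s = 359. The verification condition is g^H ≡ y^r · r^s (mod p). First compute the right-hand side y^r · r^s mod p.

1436^2112 mod 2711 = 2490
2112^359 mod 2711 = 1164
y^r · r^s ≡ 2490·1164 = 2898360 ≡ 301 (mod 2711)

301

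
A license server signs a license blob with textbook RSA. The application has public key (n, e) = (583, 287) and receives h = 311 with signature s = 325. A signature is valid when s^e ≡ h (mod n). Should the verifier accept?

s^2 ≡ 325^2 = 105625 ≡ 102
s^4 ≡ 102^2 = 10404 ≡ 493
s^8 ≡ 493^2 = 243049 ≡ 521
s^16 ≡ 521^2 = 271441 ≡ 346
s^32 ≡ 346^2 = 119716 ≡ 201
s^64 ≡ 201^2 = 40401 ≡ 174
s^128 ≡ 174^2 = 30276 ≡ 543
s^256 ≡ 543^2 = 294849 ≡ 434
287 = 256 + 16 + 8 + 4 + 2 + 1, so s^287 ≡ 434·346·521·493·102·325 ≡ 272 (mod 583)
s^287 mod 583 = 272, but h = 311.

reject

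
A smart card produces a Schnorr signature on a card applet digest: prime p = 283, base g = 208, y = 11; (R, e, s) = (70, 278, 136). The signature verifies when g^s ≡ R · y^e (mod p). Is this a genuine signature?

g^s mod p:
208^2 = 43264 ≡ 248
208^4 ≡ 248^2 = 61504 ≡ 93
208^8 ≡ 93^2 = 8649 ≡ 159
208^16 ≡ 159^2 = 25281 ≡ 94
208^32 ≡ 94^2 = 8836 ≡ 63
208^64 ≡ 63^2 = 3969 ≡ 7
208^128 ≡ 7^2 = 49
136 = 128 + 8, so 208^136 ≡ 49·159 ≡ 150 (mod 283)
R · y^e mod p:
11^2 = 121
11^4 ≡ 121^2 = 14641 ≡ 208
11^8 ≡ 208^2 = 43264 ≡ 248
11^16 ≡ 248^2 = 61504 ≡ 93
11^32 ≡ 93^2 = 8649 ≡ 159
11^64 ≡ 159^2 = 25281 ≡ 94
11^128 ≡ 94^2 = 8836 ≡ 63
11^256 ≡ 63^2 = 3969 ≡ 7
278 = 256 + 16 + 4 + 2, so 11^278 ≡ 7·93·208·121 ≡ 83 (mod 283)
70·83 = 5810 ≡ 150 (mod 283)
150 ≡ 150 (mod 283); signature holds.

genuine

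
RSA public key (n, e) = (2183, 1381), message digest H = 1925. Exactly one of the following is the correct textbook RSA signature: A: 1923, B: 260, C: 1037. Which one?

B

Candidate A: Squares mod 2183: 1923^1≡1923, 1923^2≡2110, 1923^4≡963, 1923^8≡1777, 1923^16≡1111, 1923^32≡926, 1923^64≡1740, 1923^128≡1962, 1923^256≡815, 1923^512≡593, 1923^1024≡186; 1381 = 1024 + 256 + 64 + 32 + 4 + 1, so 1923^1381 ≡ 186·815·1740·926·963·1923 ≡ 258 (mod 2183)
Candidate B: Squares mod 2183: 260^1≡260, 260^2≡2110, 260^4≡963, 260^8≡1777, 260^16≡1111, 260^32≡926, 260^64≡1740, 260^128≡1962, 260^256≡815, 260^512≡593, 260^1024≡186; 1381 = 1024 + 256 + 64 + 32 + 4 + 1, so 260^1381 ≡ 186·815·1740·926·963·260 ≡ 1925 (mod 2183)
  → matches H = 1925
Candidate C: Squares mod 2183: 1037^1≡1037, 1037^2≡1333, 1037^4≡2110, 1037^8≡963, 1037^16≡1777, 1037^32≡1111, 1037^64≡926, 1037^128≡1740, 1037^256≡1962, 1037^512≡815, 1037^1024≡593; 1381 = 1024 + 256 + 64 + 32 + 4 + 1, so 1037^1381 ≡ 593·1962·926·1111·2110·1037 ≡ 1407 (mod 2183)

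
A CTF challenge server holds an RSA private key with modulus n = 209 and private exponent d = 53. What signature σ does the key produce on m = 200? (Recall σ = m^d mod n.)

Squares mod 209: m^1≡200, m^2≡81, m^4≡82, m^8≡36, m^16≡42, m^32≡92
53 = 32 + 16 + 4 + 1, so m^53 ≡ 92·42·82·200 ≡ 173 (mod 209)

173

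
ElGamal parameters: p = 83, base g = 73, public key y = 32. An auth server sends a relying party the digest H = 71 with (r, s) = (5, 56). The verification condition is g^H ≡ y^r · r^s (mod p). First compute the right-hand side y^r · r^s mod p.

46

32^5 mod 83 = 22
5^56 mod 83 = 70
y^r · r^s ≡ 22·70 = 1540 ≡ 46 (mod 83)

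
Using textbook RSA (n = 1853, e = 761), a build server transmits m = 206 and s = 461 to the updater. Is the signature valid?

valid

s^2 ≡ 461^2 = 212521 ≡ 1279
s^4 ≡ 1279^2 = 1635841 ≡ 1495
s^8 ≡ 1495^2 = 2235025 ≡ 307
s^16 ≡ 307^2 = 94249 ≡ 1599
s^32 ≡ 1599^2 = 2556801 ≡ 1514
s^64 ≡ 1514^2 = 2292196 ≡ 35
s^128 ≡ 35^2 = 1225
s^256 ≡ 1225^2 = 1500625 ≡ 1548
s^512 ≡ 1548^2 = 2396304 ≡ 375
761 = 512 + 128 + 64 + 32 + 16 + 8 + 1, so s^761 ≡ 375·1225·35·1514·1599·307·461 ≡ 206 (mod 1853)
206 = m, so the signature checks out.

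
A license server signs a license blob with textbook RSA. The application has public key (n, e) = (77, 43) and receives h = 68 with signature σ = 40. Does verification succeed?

passes

σ^2 ≡ 40^2 = 1600 ≡ 60
σ^4 ≡ 60^2 = 3600 ≡ 58
σ^8 ≡ 58^2 = 3364 ≡ 53
σ^16 ≡ 53^2 = 2809 ≡ 37
σ^32 ≡ 37^2 = 1369 ≡ 60
43 = 32 + 8 + 2 + 1, so σ^43 ≡ 60·53·60·40 ≡ 68 (mod 77)
68 = h, so the signature checks out.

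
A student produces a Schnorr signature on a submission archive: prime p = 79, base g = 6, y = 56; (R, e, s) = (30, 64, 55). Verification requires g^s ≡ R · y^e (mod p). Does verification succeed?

fails

g^s mod p:
Squares mod 79: 6^1≡6, 6^2≡36, 6^4≡32, 6^8≡76, 6^16≡9, 6^32≡2
55 = 32 + 16 + 4 + 2 + 1, so 6^55 ≡ 2·9·32·36·6 ≡ 70 (mod 79)
R · y^e mod p:
Squares mod 79: 56^1≡56, 56^2≡55, 56^4≡23, 56^8≡55, 56^16≡23, 56^32≡55, 56^64≡23
56^64 ≡ 23 (mod 79)
30·23 = 690 ≡ 58 (mod 79)
70 ≠ 58; the check fails.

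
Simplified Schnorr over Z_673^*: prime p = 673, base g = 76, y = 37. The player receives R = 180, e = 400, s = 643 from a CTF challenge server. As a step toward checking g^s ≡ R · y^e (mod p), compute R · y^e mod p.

22

Squares mod 673: 37^1≡37, 37^2≡23, 37^4≡529, 37^8≡546, 37^16≡650, 37^32≡529, 37^64≡546, 37^128≡650, 37^256≡529
400 = 256 + 128 + 16, so 37^400 ≡ 529·650·650 ≡ 546 (mod 673)
R · y^e ≡ 180·546 = 98280 ≡ 22 (mod 673)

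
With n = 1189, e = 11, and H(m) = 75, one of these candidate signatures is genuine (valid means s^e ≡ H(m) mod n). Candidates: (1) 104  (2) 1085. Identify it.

2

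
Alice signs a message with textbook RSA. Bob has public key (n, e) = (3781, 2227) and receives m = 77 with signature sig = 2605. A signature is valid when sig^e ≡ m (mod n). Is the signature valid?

sig^2 ≡ 2605^2 = 6786025 ≡ 2911
sig^4 ≡ 2911^2 = 8473921 ≡ 700
sig^8 ≡ 700^2 = 490000 ≡ 2251
sig^16 ≡ 2251^2 = 5067001 ≡ 461
sig^32 ≡ 461^2 = 212521 ≡ 785
sig^64 ≡ 785^2 = 616225 ≡ 3703
sig^128 ≡ 3703^2 = 13712209 ≡ 2303
sig^256 ≡ 2303^2 = 5303809 ≡ 2847
sig^512 ≡ 2847^2 = 8105409 ≡ 2726
sig^1024 ≡ 2726^2 = 7431076 ≡ 1411
sig^2048 ≡ 1411^2 = 1990921 ≡ 2115
2227 = 2048 + 128 + 32 + 16 + 2 + 1, so sig^2227 ≡ 2115·2303·785·461·2911·2605 ≡ 1257 (mod 3781)
1257 ≠ 77, so verification fails.

invalid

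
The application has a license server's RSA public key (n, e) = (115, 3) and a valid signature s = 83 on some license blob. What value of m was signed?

7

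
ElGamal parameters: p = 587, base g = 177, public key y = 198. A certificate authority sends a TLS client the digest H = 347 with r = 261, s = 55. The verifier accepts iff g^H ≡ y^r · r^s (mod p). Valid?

Left side g^H mod p:
177^2 = 31329 ≡ 218
177^4 ≡ 218^2 = 47524 ≡ 564
177^8 ≡ 564^2 = 318096 ≡ 529
177^16 ≡ 529^2 = 279841 ≡ 429
177^32 ≡ 429^2 = 184041 ≡ 310
177^64 ≡ 310^2 = 96100 ≡ 419
177^128 ≡ 419^2 = 175561 ≡ 48
177^256 ≡ 48^2 = 2304 ≡ 543
347 = 256 + 64 + 16 + 8 + 2 + 1, so 177^347 ≡ 543·419·429·529·218·177 ≡ 182 (mod 587)
Right side y^r · r^s mod p:
198^2 = 39204 ≡ 462
198^4 ≡ 462^2 = 213444 ≡ 363
198^8 ≡ 363^2 = 131769 ≡ 281
198^16 ≡ 281^2 = 78961 ≡ 303
198^32 ≡ 303^2 = 91809 ≡ 237
198^64 ≡ 237^2 = 56169 ≡ 404
198^128 ≡ 404^2 = 163216 ≡ 30
198^256 ≡ 30^2 = 900 ≡ 313
261 = 256 + 4 + 1, so 198^261 ≡ 313·363·198 ≡ 374 (mod 587)
261^2 = 68121 ≡ 29
261^4 ≡ 29^2 = 841 ≡ 254
261^8 ≡ 254^2 = 64516 ≡ 533
261^16 ≡ 533^2 = 284089 ≡ 568
261^32 ≡ 568^2 = 322624 ≡ 361
55 = 32 + 16 + 4 + 2 + 1, so 261^55 ≡ 361·568·254·29·261 ≡ 488 (mod 587)
374·488 = 182512 ≡ 542 (mod 587)
182 ≠ 542, so verification fails.

no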